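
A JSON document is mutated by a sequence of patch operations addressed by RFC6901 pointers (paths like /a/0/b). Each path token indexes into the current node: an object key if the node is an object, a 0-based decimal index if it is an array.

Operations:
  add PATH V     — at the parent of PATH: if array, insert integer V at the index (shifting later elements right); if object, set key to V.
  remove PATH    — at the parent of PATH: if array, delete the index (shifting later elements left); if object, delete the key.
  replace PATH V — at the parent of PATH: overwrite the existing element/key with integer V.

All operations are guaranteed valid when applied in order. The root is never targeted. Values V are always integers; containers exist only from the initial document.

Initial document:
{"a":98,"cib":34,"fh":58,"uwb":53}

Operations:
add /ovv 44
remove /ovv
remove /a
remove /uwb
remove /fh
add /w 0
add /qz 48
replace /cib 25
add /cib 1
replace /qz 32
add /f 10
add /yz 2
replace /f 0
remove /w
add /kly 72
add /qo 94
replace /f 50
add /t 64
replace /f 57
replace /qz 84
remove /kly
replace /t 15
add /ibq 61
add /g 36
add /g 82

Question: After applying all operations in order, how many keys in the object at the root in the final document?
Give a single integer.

Answer: 8

Derivation:
After op 1 (add /ovv 44): {"a":98,"cib":34,"fh":58,"ovv":44,"uwb":53}
After op 2 (remove /ovv): {"a":98,"cib":34,"fh":58,"uwb":53}
After op 3 (remove /a): {"cib":34,"fh":58,"uwb":53}
After op 4 (remove /uwb): {"cib":34,"fh":58}
After op 5 (remove /fh): {"cib":34}
After op 6 (add /w 0): {"cib":34,"w":0}
After op 7 (add /qz 48): {"cib":34,"qz":48,"w":0}
After op 8 (replace /cib 25): {"cib":25,"qz":48,"w":0}
After op 9 (add /cib 1): {"cib":1,"qz":48,"w":0}
After op 10 (replace /qz 32): {"cib":1,"qz":32,"w":0}
After op 11 (add /f 10): {"cib":1,"f":10,"qz":32,"w":0}
After op 12 (add /yz 2): {"cib":1,"f":10,"qz":32,"w":0,"yz":2}
After op 13 (replace /f 0): {"cib":1,"f":0,"qz":32,"w":0,"yz":2}
After op 14 (remove /w): {"cib":1,"f":0,"qz":32,"yz":2}
After op 15 (add /kly 72): {"cib":1,"f":0,"kly":72,"qz":32,"yz":2}
After op 16 (add /qo 94): {"cib":1,"f":0,"kly":72,"qo":94,"qz":32,"yz":2}
After op 17 (replace /f 50): {"cib":1,"f":50,"kly":72,"qo":94,"qz":32,"yz":2}
After op 18 (add /t 64): {"cib":1,"f":50,"kly":72,"qo":94,"qz":32,"t":64,"yz":2}
After op 19 (replace /f 57): {"cib":1,"f":57,"kly":72,"qo":94,"qz":32,"t":64,"yz":2}
After op 20 (replace /qz 84): {"cib":1,"f":57,"kly":72,"qo":94,"qz":84,"t":64,"yz":2}
After op 21 (remove /kly): {"cib":1,"f":57,"qo":94,"qz":84,"t":64,"yz":2}
After op 22 (replace /t 15): {"cib":1,"f":57,"qo":94,"qz":84,"t":15,"yz":2}
After op 23 (add /ibq 61): {"cib":1,"f":57,"ibq":61,"qo":94,"qz":84,"t":15,"yz":2}
After op 24 (add /g 36): {"cib":1,"f":57,"g":36,"ibq":61,"qo":94,"qz":84,"t":15,"yz":2}
After op 25 (add /g 82): {"cib":1,"f":57,"g":82,"ibq":61,"qo":94,"qz":84,"t":15,"yz":2}
Size at the root: 8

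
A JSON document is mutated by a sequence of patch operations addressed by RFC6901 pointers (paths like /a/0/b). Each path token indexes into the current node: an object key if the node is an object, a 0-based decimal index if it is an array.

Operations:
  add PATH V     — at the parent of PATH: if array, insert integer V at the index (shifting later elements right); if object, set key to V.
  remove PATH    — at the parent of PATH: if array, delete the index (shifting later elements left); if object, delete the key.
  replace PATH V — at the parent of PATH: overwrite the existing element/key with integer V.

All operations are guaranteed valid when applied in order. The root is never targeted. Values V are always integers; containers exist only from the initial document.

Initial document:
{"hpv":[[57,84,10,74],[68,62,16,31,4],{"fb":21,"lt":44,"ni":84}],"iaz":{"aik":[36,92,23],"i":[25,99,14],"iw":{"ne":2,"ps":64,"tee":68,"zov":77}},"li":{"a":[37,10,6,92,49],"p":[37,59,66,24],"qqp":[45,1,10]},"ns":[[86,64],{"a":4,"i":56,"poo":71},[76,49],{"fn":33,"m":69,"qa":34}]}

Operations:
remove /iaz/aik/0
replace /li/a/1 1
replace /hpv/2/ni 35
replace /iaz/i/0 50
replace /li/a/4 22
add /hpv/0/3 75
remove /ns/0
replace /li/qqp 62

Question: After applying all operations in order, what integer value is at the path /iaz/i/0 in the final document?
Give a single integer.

After op 1 (remove /iaz/aik/0): {"hpv":[[57,84,10,74],[68,62,16,31,4],{"fb":21,"lt":44,"ni":84}],"iaz":{"aik":[92,23],"i":[25,99,14],"iw":{"ne":2,"ps":64,"tee":68,"zov":77}},"li":{"a":[37,10,6,92,49],"p":[37,59,66,24],"qqp":[45,1,10]},"ns":[[86,64],{"a":4,"i":56,"poo":71},[76,49],{"fn":33,"m":69,"qa":34}]}
After op 2 (replace /li/a/1 1): {"hpv":[[57,84,10,74],[68,62,16,31,4],{"fb":21,"lt":44,"ni":84}],"iaz":{"aik":[92,23],"i":[25,99,14],"iw":{"ne":2,"ps":64,"tee":68,"zov":77}},"li":{"a":[37,1,6,92,49],"p":[37,59,66,24],"qqp":[45,1,10]},"ns":[[86,64],{"a":4,"i":56,"poo":71},[76,49],{"fn":33,"m":69,"qa":34}]}
After op 3 (replace /hpv/2/ni 35): {"hpv":[[57,84,10,74],[68,62,16,31,4],{"fb":21,"lt":44,"ni":35}],"iaz":{"aik":[92,23],"i":[25,99,14],"iw":{"ne":2,"ps":64,"tee":68,"zov":77}},"li":{"a":[37,1,6,92,49],"p":[37,59,66,24],"qqp":[45,1,10]},"ns":[[86,64],{"a":4,"i":56,"poo":71},[76,49],{"fn":33,"m":69,"qa":34}]}
After op 4 (replace /iaz/i/0 50): {"hpv":[[57,84,10,74],[68,62,16,31,4],{"fb":21,"lt":44,"ni":35}],"iaz":{"aik":[92,23],"i":[50,99,14],"iw":{"ne":2,"ps":64,"tee":68,"zov":77}},"li":{"a":[37,1,6,92,49],"p":[37,59,66,24],"qqp":[45,1,10]},"ns":[[86,64],{"a":4,"i":56,"poo":71},[76,49],{"fn":33,"m":69,"qa":34}]}
After op 5 (replace /li/a/4 22): {"hpv":[[57,84,10,74],[68,62,16,31,4],{"fb":21,"lt":44,"ni":35}],"iaz":{"aik":[92,23],"i":[50,99,14],"iw":{"ne":2,"ps":64,"tee":68,"zov":77}},"li":{"a":[37,1,6,92,22],"p":[37,59,66,24],"qqp":[45,1,10]},"ns":[[86,64],{"a":4,"i":56,"poo":71},[76,49],{"fn":33,"m":69,"qa":34}]}
After op 6 (add /hpv/0/3 75): {"hpv":[[57,84,10,75,74],[68,62,16,31,4],{"fb":21,"lt":44,"ni":35}],"iaz":{"aik":[92,23],"i":[50,99,14],"iw":{"ne":2,"ps":64,"tee":68,"zov":77}},"li":{"a":[37,1,6,92,22],"p":[37,59,66,24],"qqp":[45,1,10]},"ns":[[86,64],{"a":4,"i":56,"poo":71},[76,49],{"fn":33,"m":69,"qa":34}]}
After op 7 (remove /ns/0): {"hpv":[[57,84,10,75,74],[68,62,16,31,4],{"fb":21,"lt":44,"ni":35}],"iaz":{"aik":[92,23],"i":[50,99,14],"iw":{"ne":2,"ps":64,"tee":68,"zov":77}},"li":{"a":[37,1,6,92,22],"p":[37,59,66,24],"qqp":[45,1,10]},"ns":[{"a":4,"i":56,"poo":71},[76,49],{"fn":33,"m":69,"qa":34}]}
After op 8 (replace /li/qqp 62): {"hpv":[[57,84,10,75,74],[68,62,16,31,4],{"fb":21,"lt":44,"ni":35}],"iaz":{"aik":[92,23],"i":[50,99,14],"iw":{"ne":2,"ps":64,"tee":68,"zov":77}},"li":{"a":[37,1,6,92,22],"p":[37,59,66,24],"qqp":62},"ns":[{"a":4,"i":56,"poo":71},[76,49],{"fn":33,"m":69,"qa":34}]}
Value at /iaz/i/0: 50

Answer: 50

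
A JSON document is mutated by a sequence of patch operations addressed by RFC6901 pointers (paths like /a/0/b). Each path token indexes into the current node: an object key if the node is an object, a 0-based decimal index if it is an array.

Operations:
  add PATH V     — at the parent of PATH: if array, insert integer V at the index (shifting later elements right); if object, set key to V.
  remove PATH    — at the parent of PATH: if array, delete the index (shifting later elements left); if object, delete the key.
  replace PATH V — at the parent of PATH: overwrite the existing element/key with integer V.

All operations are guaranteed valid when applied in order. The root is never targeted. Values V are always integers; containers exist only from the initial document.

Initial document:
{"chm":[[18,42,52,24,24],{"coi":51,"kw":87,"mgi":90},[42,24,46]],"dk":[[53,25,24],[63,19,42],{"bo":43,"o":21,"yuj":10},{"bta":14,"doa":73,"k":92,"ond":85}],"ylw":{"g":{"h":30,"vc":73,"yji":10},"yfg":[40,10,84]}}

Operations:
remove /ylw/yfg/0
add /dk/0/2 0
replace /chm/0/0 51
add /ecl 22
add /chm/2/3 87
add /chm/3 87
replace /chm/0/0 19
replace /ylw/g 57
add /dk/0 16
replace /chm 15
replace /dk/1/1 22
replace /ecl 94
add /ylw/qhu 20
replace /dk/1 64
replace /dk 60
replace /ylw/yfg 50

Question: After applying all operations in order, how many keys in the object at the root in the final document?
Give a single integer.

After op 1 (remove /ylw/yfg/0): {"chm":[[18,42,52,24,24],{"coi":51,"kw":87,"mgi":90},[42,24,46]],"dk":[[53,25,24],[63,19,42],{"bo":43,"o":21,"yuj":10},{"bta":14,"doa":73,"k":92,"ond":85}],"ylw":{"g":{"h":30,"vc":73,"yji":10},"yfg":[10,84]}}
After op 2 (add /dk/0/2 0): {"chm":[[18,42,52,24,24],{"coi":51,"kw":87,"mgi":90},[42,24,46]],"dk":[[53,25,0,24],[63,19,42],{"bo":43,"o":21,"yuj":10},{"bta":14,"doa":73,"k":92,"ond":85}],"ylw":{"g":{"h":30,"vc":73,"yji":10},"yfg":[10,84]}}
After op 3 (replace /chm/0/0 51): {"chm":[[51,42,52,24,24],{"coi":51,"kw":87,"mgi":90},[42,24,46]],"dk":[[53,25,0,24],[63,19,42],{"bo":43,"o":21,"yuj":10},{"bta":14,"doa":73,"k":92,"ond":85}],"ylw":{"g":{"h":30,"vc":73,"yji":10},"yfg":[10,84]}}
After op 4 (add /ecl 22): {"chm":[[51,42,52,24,24],{"coi":51,"kw":87,"mgi":90},[42,24,46]],"dk":[[53,25,0,24],[63,19,42],{"bo":43,"o":21,"yuj":10},{"bta":14,"doa":73,"k":92,"ond":85}],"ecl":22,"ylw":{"g":{"h":30,"vc":73,"yji":10},"yfg":[10,84]}}
After op 5 (add /chm/2/3 87): {"chm":[[51,42,52,24,24],{"coi":51,"kw":87,"mgi":90},[42,24,46,87]],"dk":[[53,25,0,24],[63,19,42],{"bo":43,"o":21,"yuj":10},{"bta":14,"doa":73,"k":92,"ond":85}],"ecl":22,"ylw":{"g":{"h":30,"vc":73,"yji":10},"yfg":[10,84]}}
After op 6 (add /chm/3 87): {"chm":[[51,42,52,24,24],{"coi":51,"kw":87,"mgi":90},[42,24,46,87],87],"dk":[[53,25,0,24],[63,19,42],{"bo":43,"o":21,"yuj":10},{"bta":14,"doa":73,"k":92,"ond":85}],"ecl":22,"ylw":{"g":{"h":30,"vc":73,"yji":10},"yfg":[10,84]}}
After op 7 (replace /chm/0/0 19): {"chm":[[19,42,52,24,24],{"coi":51,"kw":87,"mgi":90},[42,24,46,87],87],"dk":[[53,25,0,24],[63,19,42],{"bo":43,"o":21,"yuj":10},{"bta":14,"doa":73,"k":92,"ond":85}],"ecl":22,"ylw":{"g":{"h":30,"vc":73,"yji":10},"yfg":[10,84]}}
After op 8 (replace /ylw/g 57): {"chm":[[19,42,52,24,24],{"coi":51,"kw":87,"mgi":90},[42,24,46,87],87],"dk":[[53,25,0,24],[63,19,42],{"bo":43,"o":21,"yuj":10},{"bta":14,"doa":73,"k":92,"ond":85}],"ecl":22,"ylw":{"g":57,"yfg":[10,84]}}
After op 9 (add /dk/0 16): {"chm":[[19,42,52,24,24],{"coi":51,"kw":87,"mgi":90},[42,24,46,87],87],"dk":[16,[53,25,0,24],[63,19,42],{"bo":43,"o":21,"yuj":10},{"bta":14,"doa":73,"k":92,"ond":85}],"ecl":22,"ylw":{"g":57,"yfg":[10,84]}}
After op 10 (replace /chm 15): {"chm":15,"dk":[16,[53,25,0,24],[63,19,42],{"bo":43,"o":21,"yuj":10},{"bta":14,"doa":73,"k":92,"ond":85}],"ecl":22,"ylw":{"g":57,"yfg":[10,84]}}
After op 11 (replace /dk/1/1 22): {"chm":15,"dk":[16,[53,22,0,24],[63,19,42],{"bo":43,"o":21,"yuj":10},{"bta":14,"doa":73,"k":92,"ond":85}],"ecl":22,"ylw":{"g":57,"yfg":[10,84]}}
After op 12 (replace /ecl 94): {"chm":15,"dk":[16,[53,22,0,24],[63,19,42],{"bo":43,"o":21,"yuj":10},{"bta":14,"doa":73,"k":92,"ond":85}],"ecl":94,"ylw":{"g":57,"yfg":[10,84]}}
After op 13 (add /ylw/qhu 20): {"chm":15,"dk":[16,[53,22,0,24],[63,19,42],{"bo":43,"o":21,"yuj":10},{"bta":14,"doa":73,"k":92,"ond":85}],"ecl":94,"ylw":{"g":57,"qhu":20,"yfg":[10,84]}}
After op 14 (replace /dk/1 64): {"chm":15,"dk":[16,64,[63,19,42],{"bo":43,"o":21,"yuj":10},{"bta":14,"doa":73,"k":92,"ond":85}],"ecl":94,"ylw":{"g":57,"qhu":20,"yfg":[10,84]}}
After op 15 (replace /dk 60): {"chm":15,"dk":60,"ecl":94,"ylw":{"g":57,"qhu":20,"yfg":[10,84]}}
After op 16 (replace /ylw/yfg 50): {"chm":15,"dk":60,"ecl":94,"ylw":{"g":57,"qhu":20,"yfg":50}}
Size at the root: 4

Answer: 4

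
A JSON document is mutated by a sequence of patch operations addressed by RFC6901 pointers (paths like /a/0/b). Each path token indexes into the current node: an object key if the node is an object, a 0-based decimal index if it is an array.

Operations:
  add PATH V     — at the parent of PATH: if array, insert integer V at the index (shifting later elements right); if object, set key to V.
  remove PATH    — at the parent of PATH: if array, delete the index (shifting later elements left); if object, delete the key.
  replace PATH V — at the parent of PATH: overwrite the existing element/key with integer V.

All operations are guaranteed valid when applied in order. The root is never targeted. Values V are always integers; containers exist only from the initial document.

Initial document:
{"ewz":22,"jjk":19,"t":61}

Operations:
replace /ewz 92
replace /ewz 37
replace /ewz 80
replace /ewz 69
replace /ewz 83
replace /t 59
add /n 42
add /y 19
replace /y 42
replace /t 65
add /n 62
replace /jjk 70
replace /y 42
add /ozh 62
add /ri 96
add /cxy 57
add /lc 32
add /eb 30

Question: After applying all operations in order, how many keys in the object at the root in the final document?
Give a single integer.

After op 1 (replace /ewz 92): {"ewz":92,"jjk":19,"t":61}
After op 2 (replace /ewz 37): {"ewz":37,"jjk":19,"t":61}
After op 3 (replace /ewz 80): {"ewz":80,"jjk":19,"t":61}
After op 4 (replace /ewz 69): {"ewz":69,"jjk":19,"t":61}
After op 5 (replace /ewz 83): {"ewz":83,"jjk":19,"t":61}
After op 6 (replace /t 59): {"ewz":83,"jjk":19,"t":59}
After op 7 (add /n 42): {"ewz":83,"jjk":19,"n":42,"t":59}
After op 8 (add /y 19): {"ewz":83,"jjk":19,"n":42,"t":59,"y":19}
After op 9 (replace /y 42): {"ewz":83,"jjk":19,"n":42,"t":59,"y":42}
After op 10 (replace /t 65): {"ewz":83,"jjk":19,"n":42,"t":65,"y":42}
After op 11 (add /n 62): {"ewz":83,"jjk":19,"n":62,"t":65,"y":42}
After op 12 (replace /jjk 70): {"ewz":83,"jjk":70,"n":62,"t":65,"y":42}
After op 13 (replace /y 42): {"ewz":83,"jjk":70,"n":62,"t":65,"y":42}
After op 14 (add /ozh 62): {"ewz":83,"jjk":70,"n":62,"ozh":62,"t":65,"y":42}
After op 15 (add /ri 96): {"ewz":83,"jjk":70,"n":62,"ozh":62,"ri":96,"t":65,"y":42}
After op 16 (add /cxy 57): {"cxy":57,"ewz":83,"jjk":70,"n":62,"ozh":62,"ri":96,"t":65,"y":42}
After op 17 (add /lc 32): {"cxy":57,"ewz":83,"jjk":70,"lc":32,"n":62,"ozh":62,"ri":96,"t":65,"y":42}
After op 18 (add /eb 30): {"cxy":57,"eb":30,"ewz":83,"jjk":70,"lc":32,"n":62,"ozh":62,"ri":96,"t":65,"y":42}
Size at the root: 10

Answer: 10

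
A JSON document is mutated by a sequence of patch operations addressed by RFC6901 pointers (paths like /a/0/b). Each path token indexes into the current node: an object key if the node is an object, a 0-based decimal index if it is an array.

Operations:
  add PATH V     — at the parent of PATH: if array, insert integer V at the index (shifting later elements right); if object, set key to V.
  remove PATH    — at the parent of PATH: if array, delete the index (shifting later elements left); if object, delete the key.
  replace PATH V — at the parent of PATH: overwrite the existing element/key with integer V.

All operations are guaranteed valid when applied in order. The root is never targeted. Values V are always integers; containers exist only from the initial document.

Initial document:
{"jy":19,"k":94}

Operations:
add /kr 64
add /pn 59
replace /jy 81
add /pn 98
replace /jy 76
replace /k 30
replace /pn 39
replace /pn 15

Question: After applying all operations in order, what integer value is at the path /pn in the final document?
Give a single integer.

Answer: 15

Derivation:
After op 1 (add /kr 64): {"jy":19,"k":94,"kr":64}
After op 2 (add /pn 59): {"jy":19,"k":94,"kr":64,"pn":59}
After op 3 (replace /jy 81): {"jy":81,"k":94,"kr":64,"pn":59}
After op 4 (add /pn 98): {"jy":81,"k":94,"kr":64,"pn":98}
After op 5 (replace /jy 76): {"jy":76,"k":94,"kr":64,"pn":98}
After op 6 (replace /k 30): {"jy":76,"k":30,"kr":64,"pn":98}
After op 7 (replace /pn 39): {"jy":76,"k":30,"kr":64,"pn":39}
After op 8 (replace /pn 15): {"jy":76,"k":30,"kr":64,"pn":15}
Value at /pn: 15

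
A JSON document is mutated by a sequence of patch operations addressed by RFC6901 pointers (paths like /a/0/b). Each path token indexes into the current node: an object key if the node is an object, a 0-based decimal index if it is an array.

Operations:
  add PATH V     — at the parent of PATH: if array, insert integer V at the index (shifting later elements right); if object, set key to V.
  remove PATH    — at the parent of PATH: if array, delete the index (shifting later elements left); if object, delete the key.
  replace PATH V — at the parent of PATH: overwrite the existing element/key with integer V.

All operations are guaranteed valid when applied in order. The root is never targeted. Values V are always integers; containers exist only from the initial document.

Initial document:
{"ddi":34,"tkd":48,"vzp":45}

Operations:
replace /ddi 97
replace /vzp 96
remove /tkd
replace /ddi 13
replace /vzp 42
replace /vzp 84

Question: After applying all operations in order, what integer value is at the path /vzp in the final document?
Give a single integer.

Answer: 84

Derivation:
After op 1 (replace /ddi 97): {"ddi":97,"tkd":48,"vzp":45}
After op 2 (replace /vzp 96): {"ddi":97,"tkd":48,"vzp":96}
After op 3 (remove /tkd): {"ddi":97,"vzp":96}
After op 4 (replace /ddi 13): {"ddi":13,"vzp":96}
After op 5 (replace /vzp 42): {"ddi":13,"vzp":42}
After op 6 (replace /vzp 84): {"ddi":13,"vzp":84}
Value at /vzp: 84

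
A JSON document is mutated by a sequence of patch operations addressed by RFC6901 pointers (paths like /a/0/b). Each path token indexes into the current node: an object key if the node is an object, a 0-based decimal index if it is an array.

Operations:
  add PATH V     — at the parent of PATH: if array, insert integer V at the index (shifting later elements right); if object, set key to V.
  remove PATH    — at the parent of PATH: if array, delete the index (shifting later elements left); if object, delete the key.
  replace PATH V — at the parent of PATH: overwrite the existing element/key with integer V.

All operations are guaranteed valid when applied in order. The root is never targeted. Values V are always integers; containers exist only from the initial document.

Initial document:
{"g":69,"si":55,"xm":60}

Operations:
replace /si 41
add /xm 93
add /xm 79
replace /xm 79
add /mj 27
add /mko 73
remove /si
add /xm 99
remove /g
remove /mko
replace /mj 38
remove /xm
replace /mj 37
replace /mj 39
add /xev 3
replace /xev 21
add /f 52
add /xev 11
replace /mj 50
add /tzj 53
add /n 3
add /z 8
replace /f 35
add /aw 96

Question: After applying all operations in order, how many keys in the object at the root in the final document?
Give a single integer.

After op 1 (replace /si 41): {"g":69,"si":41,"xm":60}
After op 2 (add /xm 93): {"g":69,"si":41,"xm":93}
After op 3 (add /xm 79): {"g":69,"si":41,"xm":79}
After op 4 (replace /xm 79): {"g":69,"si":41,"xm":79}
After op 5 (add /mj 27): {"g":69,"mj":27,"si":41,"xm":79}
After op 6 (add /mko 73): {"g":69,"mj":27,"mko":73,"si":41,"xm":79}
After op 7 (remove /si): {"g":69,"mj":27,"mko":73,"xm":79}
After op 8 (add /xm 99): {"g":69,"mj":27,"mko":73,"xm":99}
After op 9 (remove /g): {"mj":27,"mko":73,"xm":99}
After op 10 (remove /mko): {"mj":27,"xm":99}
After op 11 (replace /mj 38): {"mj":38,"xm":99}
After op 12 (remove /xm): {"mj":38}
After op 13 (replace /mj 37): {"mj":37}
After op 14 (replace /mj 39): {"mj":39}
After op 15 (add /xev 3): {"mj":39,"xev":3}
After op 16 (replace /xev 21): {"mj":39,"xev":21}
After op 17 (add /f 52): {"f":52,"mj":39,"xev":21}
After op 18 (add /xev 11): {"f":52,"mj":39,"xev":11}
After op 19 (replace /mj 50): {"f":52,"mj":50,"xev":11}
After op 20 (add /tzj 53): {"f":52,"mj":50,"tzj":53,"xev":11}
After op 21 (add /n 3): {"f":52,"mj":50,"n":3,"tzj":53,"xev":11}
After op 22 (add /z 8): {"f":52,"mj":50,"n":3,"tzj":53,"xev":11,"z":8}
After op 23 (replace /f 35): {"f":35,"mj":50,"n":3,"tzj":53,"xev":11,"z":8}
After op 24 (add /aw 96): {"aw":96,"f":35,"mj":50,"n":3,"tzj":53,"xev":11,"z":8}
Size at the root: 7

Answer: 7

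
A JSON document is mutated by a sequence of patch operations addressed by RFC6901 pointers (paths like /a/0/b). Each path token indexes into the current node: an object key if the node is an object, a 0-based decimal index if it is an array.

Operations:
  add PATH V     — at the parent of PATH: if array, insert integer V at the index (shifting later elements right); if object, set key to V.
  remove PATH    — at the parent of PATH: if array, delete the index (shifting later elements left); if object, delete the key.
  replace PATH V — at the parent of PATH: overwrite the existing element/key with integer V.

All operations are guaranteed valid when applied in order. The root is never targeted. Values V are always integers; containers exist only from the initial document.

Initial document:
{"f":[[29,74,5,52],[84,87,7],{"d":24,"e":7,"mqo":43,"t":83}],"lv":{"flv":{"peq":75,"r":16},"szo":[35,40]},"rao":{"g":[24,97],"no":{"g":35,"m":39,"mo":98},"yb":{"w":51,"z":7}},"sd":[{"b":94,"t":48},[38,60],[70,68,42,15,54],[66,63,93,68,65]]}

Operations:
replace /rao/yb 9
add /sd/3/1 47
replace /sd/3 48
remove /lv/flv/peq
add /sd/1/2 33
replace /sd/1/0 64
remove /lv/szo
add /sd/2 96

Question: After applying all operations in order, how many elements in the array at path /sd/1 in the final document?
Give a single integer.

After op 1 (replace /rao/yb 9): {"f":[[29,74,5,52],[84,87,7],{"d":24,"e":7,"mqo":43,"t":83}],"lv":{"flv":{"peq":75,"r":16},"szo":[35,40]},"rao":{"g":[24,97],"no":{"g":35,"m":39,"mo":98},"yb":9},"sd":[{"b":94,"t":48},[38,60],[70,68,42,15,54],[66,63,93,68,65]]}
After op 2 (add /sd/3/1 47): {"f":[[29,74,5,52],[84,87,7],{"d":24,"e":7,"mqo":43,"t":83}],"lv":{"flv":{"peq":75,"r":16},"szo":[35,40]},"rao":{"g":[24,97],"no":{"g":35,"m":39,"mo":98},"yb":9},"sd":[{"b":94,"t":48},[38,60],[70,68,42,15,54],[66,47,63,93,68,65]]}
After op 3 (replace /sd/3 48): {"f":[[29,74,5,52],[84,87,7],{"d":24,"e":7,"mqo":43,"t":83}],"lv":{"flv":{"peq":75,"r":16},"szo":[35,40]},"rao":{"g":[24,97],"no":{"g":35,"m":39,"mo":98},"yb":9},"sd":[{"b":94,"t":48},[38,60],[70,68,42,15,54],48]}
After op 4 (remove /lv/flv/peq): {"f":[[29,74,5,52],[84,87,7],{"d":24,"e":7,"mqo":43,"t":83}],"lv":{"flv":{"r":16},"szo":[35,40]},"rao":{"g":[24,97],"no":{"g":35,"m":39,"mo":98},"yb":9},"sd":[{"b":94,"t":48},[38,60],[70,68,42,15,54],48]}
After op 5 (add /sd/1/2 33): {"f":[[29,74,5,52],[84,87,7],{"d":24,"e":7,"mqo":43,"t":83}],"lv":{"flv":{"r":16},"szo":[35,40]},"rao":{"g":[24,97],"no":{"g":35,"m":39,"mo":98},"yb":9},"sd":[{"b":94,"t":48},[38,60,33],[70,68,42,15,54],48]}
After op 6 (replace /sd/1/0 64): {"f":[[29,74,5,52],[84,87,7],{"d":24,"e":7,"mqo":43,"t":83}],"lv":{"flv":{"r":16},"szo":[35,40]},"rao":{"g":[24,97],"no":{"g":35,"m":39,"mo":98},"yb":9},"sd":[{"b":94,"t":48},[64,60,33],[70,68,42,15,54],48]}
After op 7 (remove /lv/szo): {"f":[[29,74,5,52],[84,87,7],{"d":24,"e":7,"mqo":43,"t":83}],"lv":{"flv":{"r":16}},"rao":{"g":[24,97],"no":{"g":35,"m":39,"mo":98},"yb":9},"sd":[{"b":94,"t":48},[64,60,33],[70,68,42,15,54],48]}
After op 8 (add /sd/2 96): {"f":[[29,74,5,52],[84,87,7],{"d":24,"e":7,"mqo":43,"t":83}],"lv":{"flv":{"r":16}},"rao":{"g":[24,97],"no":{"g":35,"m":39,"mo":98},"yb":9},"sd":[{"b":94,"t":48},[64,60,33],96,[70,68,42,15,54],48]}
Size at path /sd/1: 3

Answer: 3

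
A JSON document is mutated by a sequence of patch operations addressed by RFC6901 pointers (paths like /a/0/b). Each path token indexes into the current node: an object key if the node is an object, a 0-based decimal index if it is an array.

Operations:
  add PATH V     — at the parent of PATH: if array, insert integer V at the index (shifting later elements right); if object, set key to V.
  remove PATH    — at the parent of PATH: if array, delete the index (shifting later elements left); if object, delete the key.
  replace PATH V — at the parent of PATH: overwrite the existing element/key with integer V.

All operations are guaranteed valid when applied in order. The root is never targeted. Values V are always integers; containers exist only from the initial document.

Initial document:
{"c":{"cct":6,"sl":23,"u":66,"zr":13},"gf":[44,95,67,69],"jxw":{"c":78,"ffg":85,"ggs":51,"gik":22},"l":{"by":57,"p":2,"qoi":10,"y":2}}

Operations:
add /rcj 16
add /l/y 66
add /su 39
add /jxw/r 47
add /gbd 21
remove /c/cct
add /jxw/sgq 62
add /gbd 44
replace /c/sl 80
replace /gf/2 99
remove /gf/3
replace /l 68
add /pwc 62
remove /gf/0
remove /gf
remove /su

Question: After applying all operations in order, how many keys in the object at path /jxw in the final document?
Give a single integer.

After op 1 (add /rcj 16): {"c":{"cct":6,"sl":23,"u":66,"zr":13},"gf":[44,95,67,69],"jxw":{"c":78,"ffg":85,"ggs":51,"gik":22},"l":{"by":57,"p":2,"qoi":10,"y":2},"rcj":16}
After op 2 (add /l/y 66): {"c":{"cct":6,"sl":23,"u":66,"zr":13},"gf":[44,95,67,69],"jxw":{"c":78,"ffg":85,"ggs":51,"gik":22},"l":{"by":57,"p":2,"qoi":10,"y":66},"rcj":16}
After op 3 (add /su 39): {"c":{"cct":6,"sl":23,"u":66,"zr":13},"gf":[44,95,67,69],"jxw":{"c":78,"ffg":85,"ggs":51,"gik":22},"l":{"by":57,"p":2,"qoi":10,"y":66},"rcj":16,"su":39}
After op 4 (add /jxw/r 47): {"c":{"cct":6,"sl":23,"u":66,"zr":13},"gf":[44,95,67,69],"jxw":{"c":78,"ffg":85,"ggs":51,"gik":22,"r":47},"l":{"by":57,"p":2,"qoi":10,"y":66},"rcj":16,"su":39}
After op 5 (add /gbd 21): {"c":{"cct":6,"sl":23,"u":66,"zr":13},"gbd":21,"gf":[44,95,67,69],"jxw":{"c":78,"ffg":85,"ggs":51,"gik":22,"r":47},"l":{"by":57,"p":2,"qoi":10,"y":66},"rcj":16,"su":39}
After op 6 (remove /c/cct): {"c":{"sl":23,"u":66,"zr":13},"gbd":21,"gf":[44,95,67,69],"jxw":{"c":78,"ffg":85,"ggs":51,"gik":22,"r":47},"l":{"by":57,"p":2,"qoi":10,"y":66},"rcj":16,"su":39}
After op 7 (add /jxw/sgq 62): {"c":{"sl":23,"u":66,"zr":13},"gbd":21,"gf":[44,95,67,69],"jxw":{"c":78,"ffg":85,"ggs":51,"gik":22,"r":47,"sgq":62},"l":{"by":57,"p":2,"qoi":10,"y":66},"rcj":16,"su":39}
After op 8 (add /gbd 44): {"c":{"sl":23,"u":66,"zr":13},"gbd":44,"gf":[44,95,67,69],"jxw":{"c":78,"ffg":85,"ggs":51,"gik":22,"r":47,"sgq":62},"l":{"by":57,"p":2,"qoi":10,"y":66},"rcj":16,"su":39}
After op 9 (replace /c/sl 80): {"c":{"sl":80,"u":66,"zr":13},"gbd":44,"gf":[44,95,67,69],"jxw":{"c":78,"ffg":85,"ggs":51,"gik":22,"r":47,"sgq":62},"l":{"by":57,"p":2,"qoi":10,"y":66},"rcj":16,"su":39}
After op 10 (replace /gf/2 99): {"c":{"sl":80,"u":66,"zr":13},"gbd":44,"gf":[44,95,99,69],"jxw":{"c":78,"ffg":85,"ggs":51,"gik":22,"r":47,"sgq":62},"l":{"by":57,"p":2,"qoi":10,"y":66},"rcj":16,"su":39}
After op 11 (remove /gf/3): {"c":{"sl":80,"u":66,"zr":13},"gbd":44,"gf":[44,95,99],"jxw":{"c":78,"ffg":85,"ggs":51,"gik":22,"r":47,"sgq":62},"l":{"by":57,"p":2,"qoi":10,"y":66},"rcj":16,"su":39}
After op 12 (replace /l 68): {"c":{"sl":80,"u":66,"zr":13},"gbd":44,"gf":[44,95,99],"jxw":{"c":78,"ffg":85,"ggs":51,"gik":22,"r":47,"sgq":62},"l":68,"rcj":16,"su":39}
After op 13 (add /pwc 62): {"c":{"sl":80,"u":66,"zr":13},"gbd":44,"gf":[44,95,99],"jxw":{"c":78,"ffg":85,"ggs":51,"gik":22,"r":47,"sgq":62},"l":68,"pwc":62,"rcj":16,"su":39}
After op 14 (remove /gf/0): {"c":{"sl":80,"u":66,"zr":13},"gbd":44,"gf":[95,99],"jxw":{"c":78,"ffg":85,"ggs":51,"gik":22,"r":47,"sgq":62},"l":68,"pwc":62,"rcj":16,"su":39}
After op 15 (remove /gf): {"c":{"sl":80,"u":66,"zr":13},"gbd":44,"jxw":{"c":78,"ffg":85,"ggs":51,"gik":22,"r":47,"sgq":62},"l":68,"pwc":62,"rcj":16,"su":39}
After op 16 (remove /su): {"c":{"sl":80,"u":66,"zr":13},"gbd":44,"jxw":{"c":78,"ffg":85,"ggs":51,"gik":22,"r":47,"sgq":62},"l":68,"pwc":62,"rcj":16}
Size at path /jxw: 6

Answer: 6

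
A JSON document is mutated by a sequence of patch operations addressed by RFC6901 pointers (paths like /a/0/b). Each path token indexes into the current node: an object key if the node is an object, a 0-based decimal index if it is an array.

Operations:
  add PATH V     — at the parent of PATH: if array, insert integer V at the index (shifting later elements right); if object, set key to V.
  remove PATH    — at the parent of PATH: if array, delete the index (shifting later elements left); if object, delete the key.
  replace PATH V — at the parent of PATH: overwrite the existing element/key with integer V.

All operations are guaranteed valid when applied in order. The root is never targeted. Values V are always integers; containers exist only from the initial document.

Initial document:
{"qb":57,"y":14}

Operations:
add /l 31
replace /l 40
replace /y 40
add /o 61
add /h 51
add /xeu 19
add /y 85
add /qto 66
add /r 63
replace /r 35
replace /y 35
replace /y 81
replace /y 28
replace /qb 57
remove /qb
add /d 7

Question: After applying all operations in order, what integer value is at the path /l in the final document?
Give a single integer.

Answer: 40

Derivation:
After op 1 (add /l 31): {"l":31,"qb":57,"y":14}
After op 2 (replace /l 40): {"l":40,"qb":57,"y":14}
After op 3 (replace /y 40): {"l":40,"qb":57,"y":40}
After op 4 (add /o 61): {"l":40,"o":61,"qb":57,"y":40}
After op 5 (add /h 51): {"h":51,"l":40,"o":61,"qb":57,"y":40}
After op 6 (add /xeu 19): {"h":51,"l":40,"o":61,"qb":57,"xeu":19,"y":40}
After op 7 (add /y 85): {"h":51,"l":40,"o":61,"qb":57,"xeu":19,"y":85}
After op 8 (add /qto 66): {"h":51,"l":40,"o":61,"qb":57,"qto":66,"xeu":19,"y":85}
After op 9 (add /r 63): {"h":51,"l":40,"o":61,"qb":57,"qto":66,"r":63,"xeu":19,"y":85}
After op 10 (replace /r 35): {"h":51,"l":40,"o":61,"qb":57,"qto":66,"r":35,"xeu":19,"y":85}
After op 11 (replace /y 35): {"h":51,"l":40,"o":61,"qb":57,"qto":66,"r":35,"xeu":19,"y":35}
After op 12 (replace /y 81): {"h":51,"l":40,"o":61,"qb":57,"qto":66,"r":35,"xeu":19,"y":81}
After op 13 (replace /y 28): {"h":51,"l":40,"o":61,"qb":57,"qto":66,"r":35,"xeu":19,"y":28}
After op 14 (replace /qb 57): {"h":51,"l":40,"o":61,"qb":57,"qto":66,"r":35,"xeu":19,"y":28}
After op 15 (remove /qb): {"h":51,"l":40,"o":61,"qto":66,"r":35,"xeu":19,"y":28}
After op 16 (add /d 7): {"d":7,"h":51,"l":40,"o":61,"qto":66,"r":35,"xeu":19,"y":28}
Value at /l: 40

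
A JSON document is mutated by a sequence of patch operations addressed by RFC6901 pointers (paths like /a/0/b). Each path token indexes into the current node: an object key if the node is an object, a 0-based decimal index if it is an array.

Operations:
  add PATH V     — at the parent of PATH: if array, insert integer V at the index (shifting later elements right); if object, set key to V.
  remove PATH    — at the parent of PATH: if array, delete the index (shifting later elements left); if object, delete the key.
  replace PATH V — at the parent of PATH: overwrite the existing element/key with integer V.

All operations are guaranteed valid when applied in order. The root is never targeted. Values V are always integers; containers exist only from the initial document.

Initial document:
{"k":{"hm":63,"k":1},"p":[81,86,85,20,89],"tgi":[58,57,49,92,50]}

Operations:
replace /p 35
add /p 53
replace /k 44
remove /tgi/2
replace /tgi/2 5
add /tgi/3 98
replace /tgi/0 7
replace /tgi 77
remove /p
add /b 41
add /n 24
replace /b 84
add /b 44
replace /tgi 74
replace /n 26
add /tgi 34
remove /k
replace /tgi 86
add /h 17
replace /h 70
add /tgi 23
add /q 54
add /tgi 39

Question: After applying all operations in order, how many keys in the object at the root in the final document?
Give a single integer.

Answer: 5

Derivation:
After op 1 (replace /p 35): {"k":{"hm":63,"k":1},"p":35,"tgi":[58,57,49,92,50]}
After op 2 (add /p 53): {"k":{"hm":63,"k":1},"p":53,"tgi":[58,57,49,92,50]}
After op 3 (replace /k 44): {"k":44,"p":53,"tgi":[58,57,49,92,50]}
After op 4 (remove /tgi/2): {"k":44,"p":53,"tgi":[58,57,92,50]}
After op 5 (replace /tgi/2 5): {"k":44,"p":53,"tgi":[58,57,5,50]}
After op 6 (add /tgi/3 98): {"k":44,"p":53,"tgi":[58,57,5,98,50]}
After op 7 (replace /tgi/0 7): {"k":44,"p":53,"tgi":[7,57,5,98,50]}
After op 8 (replace /tgi 77): {"k":44,"p":53,"tgi":77}
After op 9 (remove /p): {"k":44,"tgi":77}
After op 10 (add /b 41): {"b":41,"k":44,"tgi":77}
After op 11 (add /n 24): {"b":41,"k":44,"n":24,"tgi":77}
After op 12 (replace /b 84): {"b":84,"k":44,"n":24,"tgi":77}
After op 13 (add /b 44): {"b":44,"k":44,"n":24,"tgi":77}
After op 14 (replace /tgi 74): {"b":44,"k":44,"n":24,"tgi":74}
After op 15 (replace /n 26): {"b":44,"k":44,"n":26,"tgi":74}
After op 16 (add /tgi 34): {"b":44,"k":44,"n":26,"tgi":34}
After op 17 (remove /k): {"b":44,"n":26,"tgi":34}
After op 18 (replace /tgi 86): {"b":44,"n":26,"tgi":86}
After op 19 (add /h 17): {"b":44,"h":17,"n":26,"tgi":86}
After op 20 (replace /h 70): {"b":44,"h":70,"n":26,"tgi":86}
After op 21 (add /tgi 23): {"b":44,"h":70,"n":26,"tgi":23}
After op 22 (add /q 54): {"b":44,"h":70,"n":26,"q":54,"tgi":23}
After op 23 (add /tgi 39): {"b":44,"h":70,"n":26,"q":54,"tgi":39}
Size at the root: 5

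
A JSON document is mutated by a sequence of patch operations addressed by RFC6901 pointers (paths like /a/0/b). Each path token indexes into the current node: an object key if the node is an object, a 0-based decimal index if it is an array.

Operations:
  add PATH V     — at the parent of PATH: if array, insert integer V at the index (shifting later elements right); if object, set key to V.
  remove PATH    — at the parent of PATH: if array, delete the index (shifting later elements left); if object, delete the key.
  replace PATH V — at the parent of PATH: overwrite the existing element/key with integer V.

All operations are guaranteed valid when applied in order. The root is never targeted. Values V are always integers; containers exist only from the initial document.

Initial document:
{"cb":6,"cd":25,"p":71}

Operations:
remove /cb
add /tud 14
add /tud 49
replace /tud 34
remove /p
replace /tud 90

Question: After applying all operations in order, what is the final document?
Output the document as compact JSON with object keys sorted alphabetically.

Answer: {"cd":25,"tud":90}

Derivation:
After op 1 (remove /cb): {"cd":25,"p":71}
After op 2 (add /tud 14): {"cd":25,"p":71,"tud":14}
After op 3 (add /tud 49): {"cd":25,"p":71,"tud":49}
After op 4 (replace /tud 34): {"cd":25,"p":71,"tud":34}
After op 5 (remove /p): {"cd":25,"tud":34}
After op 6 (replace /tud 90): {"cd":25,"tud":90}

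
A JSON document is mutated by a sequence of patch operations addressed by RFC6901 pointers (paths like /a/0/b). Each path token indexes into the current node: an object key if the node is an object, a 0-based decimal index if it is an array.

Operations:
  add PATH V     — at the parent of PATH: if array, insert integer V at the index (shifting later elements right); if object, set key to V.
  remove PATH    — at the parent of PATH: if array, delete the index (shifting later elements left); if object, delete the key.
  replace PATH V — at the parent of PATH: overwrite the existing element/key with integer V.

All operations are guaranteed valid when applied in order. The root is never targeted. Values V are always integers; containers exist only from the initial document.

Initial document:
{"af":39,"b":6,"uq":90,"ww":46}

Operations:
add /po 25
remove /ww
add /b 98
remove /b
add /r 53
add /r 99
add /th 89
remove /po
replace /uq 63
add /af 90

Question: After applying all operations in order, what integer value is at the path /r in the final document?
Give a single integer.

Answer: 99

Derivation:
After op 1 (add /po 25): {"af":39,"b":6,"po":25,"uq":90,"ww":46}
After op 2 (remove /ww): {"af":39,"b":6,"po":25,"uq":90}
After op 3 (add /b 98): {"af":39,"b":98,"po":25,"uq":90}
After op 4 (remove /b): {"af":39,"po":25,"uq":90}
After op 5 (add /r 53): {"af":39,"po":25,"r":53,"uq":90}
After op 6 (add /r 99): {"af":39,"po":25,"r":99,"uq":90}
After op 7 (add /th 89): {"af":39,"po":25,"r":99,"th":89,"uq":90}
After op 8 (remove /po): {"af":39,"r":99,"th":89,"uq":90}
After op 9 (replace /uq 63): {"af":39,"r":99,"th":89,"uq":63}
After op 10 (add /af 90): {"af":90,"r":99,"th":89,"uq":63}
Value at /r: 99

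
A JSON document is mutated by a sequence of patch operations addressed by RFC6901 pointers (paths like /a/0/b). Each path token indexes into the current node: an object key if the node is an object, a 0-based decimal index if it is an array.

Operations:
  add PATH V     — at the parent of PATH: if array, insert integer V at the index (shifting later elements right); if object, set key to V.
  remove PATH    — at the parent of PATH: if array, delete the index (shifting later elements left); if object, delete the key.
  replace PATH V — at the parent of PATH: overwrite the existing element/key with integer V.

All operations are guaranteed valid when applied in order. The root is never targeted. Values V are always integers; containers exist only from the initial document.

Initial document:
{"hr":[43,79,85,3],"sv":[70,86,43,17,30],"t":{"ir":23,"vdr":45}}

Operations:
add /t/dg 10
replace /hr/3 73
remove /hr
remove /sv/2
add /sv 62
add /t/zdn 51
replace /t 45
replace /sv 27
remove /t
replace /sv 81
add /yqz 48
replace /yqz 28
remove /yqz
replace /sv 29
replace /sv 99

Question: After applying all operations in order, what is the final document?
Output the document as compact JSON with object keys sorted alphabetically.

Answer: {"sv":99}

Derivation:
After op 1 (add /t/dg 10): {"hr":[43,79,85,3],"sv":[70,86,43,17,30],"t":{"dg":10,"ir":23,"vdr":45}}
After op 2 (replace /hr/3 73): {"hr":[43,79,85,73],"sv":[70,86,43,17,30],"t":{"dg":10,"ir":23,"vdr":45}}
After op 3 (remove /hr): {"sv":[70,86,43,17,30],"t":{"dg":10,"ir":23,"vdr":45}}
After op 4 (remove /sv/2): {"sv":[70,86,17,30],"t":{"dg":10,"ir":23,"vdr":45}}
After op 5 (add /sv 62): {"sv":62,"t":{"dg":10,"ir":23,"vdr":45}}
After op 6 (add /t/zdn 51): {"sv":62,"t":{"dg":10,"ir":23,"vdr":45,"zdn":51}}
After op 7 (replace /t 45): {"sv":62,"t":45}
After op 8 (replace /sv 27): {"sv":27,"t":45}
After op 9 (remove /t): {"sv":27}
After op 10 (replace /sv 81): {"sv":81}
After op 11 (add /yqz 48): {"sv":81,"yqz":48}
After op 12 (replace /yqz 28): {"sv":81,"yqz":28}
After op 13 (remove /yqz): {"sv":81}
After op 14 (replace /sv 29): {"sv":29}
After op 15 (replace /sv 99): {"sv":99}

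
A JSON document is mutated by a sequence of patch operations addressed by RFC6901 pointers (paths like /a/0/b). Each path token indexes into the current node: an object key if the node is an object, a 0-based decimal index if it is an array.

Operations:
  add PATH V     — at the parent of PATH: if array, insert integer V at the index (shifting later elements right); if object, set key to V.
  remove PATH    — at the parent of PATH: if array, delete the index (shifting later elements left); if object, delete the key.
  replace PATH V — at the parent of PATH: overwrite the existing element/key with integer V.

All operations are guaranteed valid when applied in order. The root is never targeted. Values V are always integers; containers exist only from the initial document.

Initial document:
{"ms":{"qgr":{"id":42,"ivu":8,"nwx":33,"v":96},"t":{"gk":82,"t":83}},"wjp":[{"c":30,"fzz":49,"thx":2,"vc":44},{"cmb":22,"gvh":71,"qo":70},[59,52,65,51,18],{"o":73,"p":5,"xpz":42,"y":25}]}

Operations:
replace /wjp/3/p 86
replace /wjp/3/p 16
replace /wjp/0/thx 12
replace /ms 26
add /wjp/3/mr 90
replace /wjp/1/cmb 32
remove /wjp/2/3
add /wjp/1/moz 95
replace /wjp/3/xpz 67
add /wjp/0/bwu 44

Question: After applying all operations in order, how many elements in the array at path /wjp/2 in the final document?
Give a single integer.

After op 1 (replace /wjp/3/p 86): {"ms":{"qgr":{"id":42,"ivu":8,"nwx":33,"v":96},"t":{"gk":82,"t":83}},"wjp":[{"c":30,"fzz":49,"thx":2,"vc":44},{"cmb":22,"gvh":71,"qo":70},[59,52,65,51,18],{"o":73,"p":86,"xpz":42,"y":25}]}
After op 2 (replace /wjp/3/p 16): {"ms":{"qgr":{"id":42,"ivu":8,"nwx":33,"v":96},"t":{"gk":82,"t":83}},"wjp":[{"c":30,"fzz":49,"thx":2,"vc":44},{"cmb":22,"gvh":71,"qo":70},[59,52,65,51,18],{"o":73,"p":16,"xpz":42,"y":25}]}
After op 3 (replace /wjp/0/thx 12): {"ms":{"qgr":{"id":42,"ivu":8,"nwx":33,"v":96},"t":{"gk":82,"t":83}},"wjp":[{"c":30,"fzz":49,"thx":12,"vc":44},{"cmb":22,"gvh":71,"qo":70},[59,52,65,51,18],{"o":73,"p":16,"xpz":42,"y":25}]}
After op 4 (replace /ms 26): {"ms":26,"wjp":[{"c":30,"fzz":49,"thx":12,"vc":44},{"cmb":22,"gvh":71,"qo":70},[59,52,65,51,18],{"o":73,"p":16,"xpz":42,"y":25}]}
After op 5 (add /wjp/3/mr 90): {"ms":26,"wjp":[{"c":30,"fzz":49,"thx":12,"vc":44},{"cmb":22,"gvh":71,"qo":70},[59,52,65,51,18],{"mr":90,"o":73,"p":16,"xpz":42,"y":25}]}
After op 6 (replace /wjp/1/cmb 32): {"ms":26,"wjp":[{"c":30,"fzz":49,"thx":12,"vc":44},{"cmb":32,"gvh":71,"qo":70},[59,52,65,51,18],{"mr":90,"o":73,"p":16,"xpz":42,"y":25}]}
After op 7 (remove /wjp/2/3): {"ms":26,"wjp":[{"c":30,"fzz":49,"thx":12,"vc":44},{"cmb":32,"gvh":71,"qo":70},[59,52,65,18],{"mr":90,"o":73,"p":16,"xpz":42,"y":25}]}
After op 8 (add /wjp/1/moz 95): {"ms":26,"wjp":[{"c":30,"fzz":49,"thx":12,"vc":44},{"cmb":32,"gvh":71,"moz":95,"qo":70},[59,52,65,18],{"mr":90,"o":73,"p":16,"xpz":42,"y":25}]}
After op 9 (replace /wjp/3/xpz 67): {"ms":26,"wjp":[{"c":30,"fzz":49,"thx":12,"vc":44},{"cmb":32,"gvh":71,"moz":95,"qo":70},[59,52,65,18],{"mr":90,"o":73,"p":16,"xpz":67,"y":25}]}
After op 10 (add /wjp/0/bwu 44): {"ms":26,"wjp":[{"bwu":44,"c":30,"fzz":49,"thx":12,"vc":44},{"cmb":32,"gvh":71,"moz":95,"qo":70},[59,52,65,18],{"mr":90,"o":73,"p":16,"xpz":67,"y":25}]}
Size at path /wjp/2: 4

Answer: 4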